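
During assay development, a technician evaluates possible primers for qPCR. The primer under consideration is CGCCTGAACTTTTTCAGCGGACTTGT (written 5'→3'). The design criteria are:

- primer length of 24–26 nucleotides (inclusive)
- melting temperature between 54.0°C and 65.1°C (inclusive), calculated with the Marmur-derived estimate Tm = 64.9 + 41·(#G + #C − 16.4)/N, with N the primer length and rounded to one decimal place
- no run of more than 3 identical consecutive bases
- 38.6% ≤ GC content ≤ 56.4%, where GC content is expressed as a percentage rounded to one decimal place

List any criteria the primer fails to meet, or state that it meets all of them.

Fails: homopolymer run.

Base counts: A=4, T=9, G=6, C=7 (length 26).
length: length 26 ✓
Tm: Tm = 64.9 + 41·(13 − 16.4)/26 = 59.5°C ✓
homopolymer run: longest run = 5, exceeds 3 ✗
GC content: GC 13/26 = 50.0% ✓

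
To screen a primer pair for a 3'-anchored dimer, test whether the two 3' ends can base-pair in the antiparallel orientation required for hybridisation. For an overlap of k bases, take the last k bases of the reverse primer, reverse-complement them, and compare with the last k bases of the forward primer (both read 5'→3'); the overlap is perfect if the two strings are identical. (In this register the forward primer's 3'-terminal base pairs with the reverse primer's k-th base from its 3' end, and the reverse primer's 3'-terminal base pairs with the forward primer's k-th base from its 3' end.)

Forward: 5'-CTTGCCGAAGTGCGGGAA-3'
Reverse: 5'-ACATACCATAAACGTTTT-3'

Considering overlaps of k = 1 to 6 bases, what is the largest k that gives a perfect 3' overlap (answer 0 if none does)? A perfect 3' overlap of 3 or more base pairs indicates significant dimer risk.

Last 6 bases (5'→3') — forward …CGGGAA, reverse …CGTTTT.
Reverse complement of the reverse primer's last 6 bases: AAAACG; its first k bases are the reverse complement of the reverse primer's last k bases, so a perfect k-base overlap needs the forward primer's last k bases to equal them.
Comparing (forward last k vs required): k=1: A vs A ✓; k=2: AA vs AA ✓; k=3: GAA vs AAA ✗; k=4: GGAA vs AAAA ✗; k=5: GGGAA vs AAAAC ✗; k=6: CGGGAA vs AAAACG ✗.
Perfect overlaps at k = 1, 2; the largest is 2.

Longest perfect overlap: 2 complementary base pairs; below the dimer-risk threshold (threshold 3).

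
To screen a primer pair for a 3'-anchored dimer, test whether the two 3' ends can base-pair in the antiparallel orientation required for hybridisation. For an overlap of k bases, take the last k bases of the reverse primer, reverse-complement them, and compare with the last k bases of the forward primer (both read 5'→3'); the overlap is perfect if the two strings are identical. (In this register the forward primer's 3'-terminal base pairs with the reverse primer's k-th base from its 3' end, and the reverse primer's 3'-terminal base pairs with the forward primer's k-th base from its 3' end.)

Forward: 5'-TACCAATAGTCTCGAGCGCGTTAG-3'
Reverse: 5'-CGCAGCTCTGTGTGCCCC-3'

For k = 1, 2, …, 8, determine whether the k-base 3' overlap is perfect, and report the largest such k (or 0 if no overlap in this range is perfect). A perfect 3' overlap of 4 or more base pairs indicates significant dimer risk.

Last 8 bases (5'→3') — forward …CGCGTTAG, reverse …TGTGCCCC.
Reverse complement of the reverse primer's last 8 bases: GGGGCACA; its first k bases are the reverse complement of the reverse primer's last k bases, so a perfect k-base overlap needs the forward primer's last k bases to equal them.
Comparing (forward last k vs required): k=1: G vs G ✓; k=2: AG vs GG ✗; k=3: TAG vs GGG ✗; k=4: TTAG vs GGGG ✗; k=5: GTTAG vs GGGGC ✗; k=6: CGTTAG vs GGGGCA ✗; k=7: GCGTTAG vs GGGGCAC ✗; k=8: CGCGTTAG vs GGGGCACA ✗.
Only k = 1 is perfect, so the longest perfect 3' overlap is 1.

Longest perfect overlap: 1 complementary base pair; below the dimer-risk threshold (threshold 4).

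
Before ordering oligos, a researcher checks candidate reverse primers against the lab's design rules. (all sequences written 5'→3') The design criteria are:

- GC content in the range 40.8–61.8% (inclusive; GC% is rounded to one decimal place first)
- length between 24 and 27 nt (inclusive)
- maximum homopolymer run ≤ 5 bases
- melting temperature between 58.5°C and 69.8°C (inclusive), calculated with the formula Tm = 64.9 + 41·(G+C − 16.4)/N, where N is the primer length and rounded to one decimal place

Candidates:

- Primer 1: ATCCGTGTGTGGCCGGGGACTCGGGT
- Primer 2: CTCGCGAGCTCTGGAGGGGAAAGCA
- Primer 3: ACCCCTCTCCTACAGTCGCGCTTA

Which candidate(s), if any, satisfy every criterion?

Primer 1 (26 nt, A=2 T=6 G=12 C=6): GC 18/26 = 69.2%, outside 40.8–61.8% ✗; length 26 ✓; longest run = 4 ✓; Tm = 64.9 + 41·(18 − 16.4)/26 = 67.4°C ✓ — fails.
Primer 2 (25 nt, A=6 T=3 G=10 C=6): GC 16/25 = 64.0%, outside 40.8–61.8% ✗; length 25 ✓; longest run = 4 ✓; Tm = 64.9 + 41·(16 − 16.4)/25 = 64.2°C ✓ — fails.
Primer 3 (24 nt, A=4 T=6 G=3 C=11): GC 14/24 = 58.3% ✓; length 24 ✓; longest run = 4 ✓; Tm = 64.9 + 41·(14 − 16.4)/24 = 60.8°C ✓ — passes.

Primer 3 only.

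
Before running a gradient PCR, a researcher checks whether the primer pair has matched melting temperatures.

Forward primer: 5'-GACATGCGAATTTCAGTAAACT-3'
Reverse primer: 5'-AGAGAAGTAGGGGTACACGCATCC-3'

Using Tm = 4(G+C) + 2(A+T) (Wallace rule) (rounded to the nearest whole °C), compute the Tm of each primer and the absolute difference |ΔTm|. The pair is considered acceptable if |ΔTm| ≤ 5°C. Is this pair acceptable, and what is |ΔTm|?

Forward: A=8 T=6 G=4 C=4 → Tm = 2·14 + 4·8 = 60°C.
Reverse: A=8 T=3 G=8 C=5 → Tm = 2·11 + 4·13 = 74°C.
|ΔTm| = |60 − 74| = 14°C, > 5°C.

|ΔTm| = 14°C; the pair is not acceptable.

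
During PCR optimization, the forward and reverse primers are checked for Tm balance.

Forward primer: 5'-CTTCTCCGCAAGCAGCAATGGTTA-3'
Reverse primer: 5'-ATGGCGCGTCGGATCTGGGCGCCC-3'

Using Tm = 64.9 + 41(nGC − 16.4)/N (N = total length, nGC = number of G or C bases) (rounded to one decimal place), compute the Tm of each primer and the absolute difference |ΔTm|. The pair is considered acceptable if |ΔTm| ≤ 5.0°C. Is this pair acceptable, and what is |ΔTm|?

Forward: G+C = 12, N = 24 → Tm = 64.9 + 41·(12 − 16.4)/24 = 57.4°C.
Reverse: G+C = 18, N = 24 → Tm = 64.9 + 41·(18 − 16.4)/24 = 67.6°C.
|ΔTm| = |57.4 − 67.6| = 10.2°C, > 5.0°C.

|ΔTm| = 10.2°C; the pair is not acceptable.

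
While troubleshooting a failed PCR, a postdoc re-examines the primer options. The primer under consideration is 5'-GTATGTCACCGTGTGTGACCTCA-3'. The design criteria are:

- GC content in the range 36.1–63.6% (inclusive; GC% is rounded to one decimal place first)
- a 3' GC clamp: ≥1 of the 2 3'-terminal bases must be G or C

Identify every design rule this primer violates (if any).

Meets all criteria.

Base counts: A=4, T=7, G=6, C=6 (length 23).
GC content: GC 12/23 = 52.2% ✓
GC clamp: 3' end CA has 1 G/C ✓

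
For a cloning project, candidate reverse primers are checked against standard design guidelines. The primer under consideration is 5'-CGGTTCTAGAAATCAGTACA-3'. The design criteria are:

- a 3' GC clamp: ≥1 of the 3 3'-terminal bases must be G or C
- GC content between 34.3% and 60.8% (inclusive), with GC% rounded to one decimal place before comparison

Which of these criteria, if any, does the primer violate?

Meets all criteria.

Base counts: A=7, T=5, G=4, C=4 (length 20).
GC clamp: 3' end ACA has 1 G/C ✓
GC content: GC 8/20 = 40.0% ✓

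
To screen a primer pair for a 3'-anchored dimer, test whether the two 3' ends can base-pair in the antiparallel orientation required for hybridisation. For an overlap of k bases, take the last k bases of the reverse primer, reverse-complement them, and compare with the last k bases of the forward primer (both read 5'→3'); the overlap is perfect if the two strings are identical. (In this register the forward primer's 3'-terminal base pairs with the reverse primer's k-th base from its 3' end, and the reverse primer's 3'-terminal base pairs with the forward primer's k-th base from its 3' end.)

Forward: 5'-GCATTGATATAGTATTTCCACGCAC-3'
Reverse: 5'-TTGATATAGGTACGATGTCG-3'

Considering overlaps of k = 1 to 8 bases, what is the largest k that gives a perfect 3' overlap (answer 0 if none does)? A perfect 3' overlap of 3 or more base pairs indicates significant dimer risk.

Last 8 bases (5'→3') — forward …CCACGCAC, reverse …CGATGTCG.
Reverse complement of the reverse primer's last 8 bases: CGACATCG; its first k bases are the reverse complement of the reverse primer's last k bases, so a perfect k-base overlap needs the forward primer's last k bases to equal them.
Comparing (forward last k vs required): k=1: C vs C ✓; k=2: AC vs CG ✗; k=3: CAC vs CGA ✗; k=4: GCAC vs CGAC ✗; k=5: CGCAC vs CGACA ✗; k=6: ACGCAC vs CGACAT ✗; k=7: CACGCAC vs CGACATC ✗; k=8: CCACGCAC vs CGACATCG ✗.
Only k = 1 is perfect, so the longest perfect 3' overlap is 1.

Longest perfect overlap: 1 complementary base pair; below the dimer-risk threshold (threshold 3).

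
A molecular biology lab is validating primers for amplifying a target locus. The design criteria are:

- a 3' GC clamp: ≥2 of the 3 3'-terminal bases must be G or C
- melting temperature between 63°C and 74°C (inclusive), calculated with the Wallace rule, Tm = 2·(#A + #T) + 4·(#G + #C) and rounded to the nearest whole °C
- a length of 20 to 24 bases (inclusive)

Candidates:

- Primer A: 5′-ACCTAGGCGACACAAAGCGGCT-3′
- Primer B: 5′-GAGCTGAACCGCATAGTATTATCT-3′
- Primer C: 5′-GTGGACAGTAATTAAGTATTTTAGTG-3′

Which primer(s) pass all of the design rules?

Primer A (22 nt, A=7 T=2 G=6 C=7): 3' end GCT has 2 G/C ✓; Tm = 2·9 + 4·13 = 70°C ✓; length 22 ✓ — passes.
Primer B (24 nt, A=7 T=7 G=5 C=5): 3' end TCT has 1 G/C, need ≥2 ✗; Tm = 2·14 + 4·10 = 68°C ✓; length 24 ✓ — fails.
Primer C (26 nt, A=8 T=10 G=7 C=1): 3' end GTG has 2 G/C ✓; Tm = 2·18 + 4·8 = 68°C ✓; length 26, outside 20–24 ✗ — fails.

Primer A only.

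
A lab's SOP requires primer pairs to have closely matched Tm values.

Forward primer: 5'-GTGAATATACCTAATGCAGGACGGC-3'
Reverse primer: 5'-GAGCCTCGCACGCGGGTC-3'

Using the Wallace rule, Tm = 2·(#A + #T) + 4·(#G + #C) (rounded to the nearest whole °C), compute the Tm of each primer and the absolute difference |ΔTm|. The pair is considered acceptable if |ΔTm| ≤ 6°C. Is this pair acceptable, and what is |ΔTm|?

Forward: A=8 T=5 G=7 C=5 → Tm = 2·13 + 4·12 = 74°C.
Reverse: A=2 T=2 G=7 C=7 → Tm = 2·4 + 4·14 = 64°C.
|ΔTm| = |74 − 64| = 10°C, > 6°C.

|ΔTm| = 10°C; the pair is not acceptable.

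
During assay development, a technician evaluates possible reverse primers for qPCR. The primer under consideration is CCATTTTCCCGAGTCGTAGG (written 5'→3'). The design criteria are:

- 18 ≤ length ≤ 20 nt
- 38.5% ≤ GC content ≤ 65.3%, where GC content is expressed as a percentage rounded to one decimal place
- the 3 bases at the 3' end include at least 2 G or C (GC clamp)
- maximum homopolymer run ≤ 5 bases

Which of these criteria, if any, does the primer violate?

Base counts: A=3, T=6, G=5, C=6 (length 20).
length: length 20 ✓
GC content: GC 11/20 = 55.0% ✓
GC clamp: 3' end AGG has 2 G/C ✓
homopolymer run: longest run = 4 ✓

Meets all criteria.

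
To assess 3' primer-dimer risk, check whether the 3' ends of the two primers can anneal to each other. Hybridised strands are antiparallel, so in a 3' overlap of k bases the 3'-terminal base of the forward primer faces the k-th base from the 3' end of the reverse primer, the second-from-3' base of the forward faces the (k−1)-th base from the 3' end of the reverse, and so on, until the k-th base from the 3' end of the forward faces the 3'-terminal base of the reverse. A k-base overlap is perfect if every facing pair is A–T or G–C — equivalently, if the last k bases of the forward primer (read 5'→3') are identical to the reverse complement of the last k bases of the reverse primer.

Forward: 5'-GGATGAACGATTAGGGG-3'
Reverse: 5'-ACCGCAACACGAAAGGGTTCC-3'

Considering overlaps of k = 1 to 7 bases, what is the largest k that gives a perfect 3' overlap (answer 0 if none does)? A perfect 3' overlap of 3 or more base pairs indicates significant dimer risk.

Longest perfect overlap: 2 complementary base pairs; below the dimer-risk threshold (threshold 3).

Last 7 bases (5'→3') — forward …TTAGGGG, reverse …GGGTTCC.
Reverse complement of the reverse primer's last 7 bases: GGAACCC; its first k bases are the reverse complement of the reverse primer's last k bases, so a perfect k-base overlap needs the forward primer's last k bases to equal them.
Comparing (forward last k vs required): k=1: G vs G ✓; k=2: GG vs GG ✓; k=3: GGG vs GGA ✗; k=4: GGGG vs GGAA ✗; k=5: AGGGG vs GGAAC ✗; k=6: TAGGGG vs GGAACC ✗; k=7: TTAGGGG vs GGAACCC ✗.
Perfect overlaps at k = 1, 2; the largest is 2.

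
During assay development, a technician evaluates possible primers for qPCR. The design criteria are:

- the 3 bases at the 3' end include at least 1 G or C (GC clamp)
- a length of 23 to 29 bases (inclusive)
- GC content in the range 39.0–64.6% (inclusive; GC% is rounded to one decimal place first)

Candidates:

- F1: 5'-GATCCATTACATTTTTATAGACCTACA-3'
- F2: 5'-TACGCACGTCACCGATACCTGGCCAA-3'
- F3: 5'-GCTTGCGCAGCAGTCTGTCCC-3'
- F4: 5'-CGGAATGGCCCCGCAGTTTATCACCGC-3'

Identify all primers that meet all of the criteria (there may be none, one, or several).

F2 and F4.

F1 (27 nt, A=9 T=10 G=2 C=6): 3' end ACA has 1 G/C ✓; length 27 ✓; GC 8/27 = 29.6%, outside 39.0–64.6% ✗ — fails.
F2 (26 nt, A=7 T=4 G=5 C=10): 3' end CAA has 1 G/C ✓; length 26 ✓; GC 15/26 = 57.7% ✓ — passes.
F3 (21 nt, A=2 T=5 G=6 C=8): 3' end CCC has 3 G/C ✓; length 21, outside 23–29 ✗; GC 14/21 = 66.7%, outside 39.0–64.6% ✗ — fails.
F4 (27 nt, A=5 T=5 G=7 C=10): 3' end CGC has 3 G/C ✓; length 27 ✓; GC 17/27 = 63.0% ✓ — passes.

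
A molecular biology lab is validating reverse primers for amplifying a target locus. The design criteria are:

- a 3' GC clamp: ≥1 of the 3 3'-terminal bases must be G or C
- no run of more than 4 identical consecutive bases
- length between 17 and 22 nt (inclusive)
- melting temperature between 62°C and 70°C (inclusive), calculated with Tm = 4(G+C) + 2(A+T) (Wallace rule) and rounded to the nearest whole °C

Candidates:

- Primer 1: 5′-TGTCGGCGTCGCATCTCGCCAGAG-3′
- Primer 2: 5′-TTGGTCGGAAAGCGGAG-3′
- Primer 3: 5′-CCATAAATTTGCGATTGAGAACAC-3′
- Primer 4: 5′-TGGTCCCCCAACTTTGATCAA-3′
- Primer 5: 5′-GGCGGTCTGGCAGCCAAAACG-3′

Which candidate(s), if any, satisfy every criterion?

Primer 5 only.

Primer 1 (24 nt, A=3 T=5 G=8 C=8): 3' end GAG has 2 G/C ✓; longest run = 2 ✓; length 24, outside 17–22 ✗; Tm = 2·8 + 4·16 = 80°C, outside 62–70°C ✗ — fails.
Primer 2 (17 nt, A=4 T=3 G=8 C=2): 3' end GAG has 2 G/C ✓; longest run = 3 ✓; length 17 ✓; Tm = 2·7 + 4·10 = 54°C, outside 62–70°C ✗ — fails.
Primer 3 (24 nt, A=9 T=6 G=4 C=5): 3' end CAC has 2 G/C ✓; longest run = 3 ✓; length 24, outside 17–22 ✗; Tm = 2·15 + 4·9 = 66°C ✓ — fails.
Primer 4 (21 nt, A=5 T=6 G=3 C=7): 3' end CAA has 1 G/C ✓; longest run = 5, exceeds 4 ✗; length 21 ✓; Tm = 2·11 + 4·10 = 62°C ✓ — fails.
Primer 5 (21 nt, A=5 T=2 G=8 C=6): 3' end ACG has 2 G/C ✓; longest run = 4 ✓; length 21 ✓; Tm = 2·7 + 4·14 = 70°C ✓ — passes.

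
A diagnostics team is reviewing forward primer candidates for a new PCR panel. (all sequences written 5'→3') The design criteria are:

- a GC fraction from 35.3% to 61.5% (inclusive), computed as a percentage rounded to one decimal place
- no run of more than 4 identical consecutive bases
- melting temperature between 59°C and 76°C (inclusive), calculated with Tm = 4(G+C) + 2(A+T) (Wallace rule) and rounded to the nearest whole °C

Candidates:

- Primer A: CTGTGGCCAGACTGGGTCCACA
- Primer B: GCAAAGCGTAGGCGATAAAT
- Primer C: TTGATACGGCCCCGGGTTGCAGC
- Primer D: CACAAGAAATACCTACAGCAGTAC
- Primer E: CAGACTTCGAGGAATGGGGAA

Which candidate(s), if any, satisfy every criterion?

Primer A (22 nt, A=4 T=4 G=7 C=7): GC 14/22 = 63.6%, outside 35.3–61.5% ✗; longest run = 3 ✓; Tm = 2·8 + 4·14 = 72°C ✓ — fails.
Primer B (20 nt, A=8 T=3 G=6 C=3): GC 9/20 = 45.0% ✓; longest run = 3 ✓; Tm = 2·11 + 4·9 = 58°C, outside 59–76°C ✗ — fails.
Primer C (23 nt, A=3 T=5 G=8 C=7): GC 15/23 = 65.2%, outside 35.3–61.5% ✗; longest run = 4 ✓; Tm = 2·8 + 4·15 = 76°C ✓ — fails.
Primer D (24 nt, A=11 T=3 G=3 C=7): GC 10/24 = 41.7% ✓; longest run = 3 ✓; Tm = 2·14 + 4·10 = 68°C ✓ — passes.
Primer E (21 nt, A=7 T=3 G=8 C=3): GC 11/21 = 52.4% ✓; longest run = 4 ✓; Tm = 2·10 + 4·11 = 64°C ✓ — passes.

Primer D and Primer E.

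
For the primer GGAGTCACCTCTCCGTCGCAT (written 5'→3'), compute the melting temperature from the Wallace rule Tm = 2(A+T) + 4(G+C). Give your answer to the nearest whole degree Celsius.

68°C

Base counts: A=3, T=5, G=5, C=8 (length 21).
Tm = 2·(3+5) + 4·(5+8) = 2·8 + 4·13 = 16 + 52 = 68°C.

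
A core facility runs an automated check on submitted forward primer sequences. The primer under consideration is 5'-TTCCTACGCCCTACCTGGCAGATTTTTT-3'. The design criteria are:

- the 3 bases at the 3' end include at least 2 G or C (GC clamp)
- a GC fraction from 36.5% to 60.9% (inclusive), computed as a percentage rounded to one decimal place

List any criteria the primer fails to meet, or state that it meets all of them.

Base counts: A=4, T=11, G=4, C=9 (length 28).
GC clamp: 3' end TTT has 0 G/C, need ≥2 ✗
GC content: GC 13/28 = 46.4% ✓

Fails: GC clamp.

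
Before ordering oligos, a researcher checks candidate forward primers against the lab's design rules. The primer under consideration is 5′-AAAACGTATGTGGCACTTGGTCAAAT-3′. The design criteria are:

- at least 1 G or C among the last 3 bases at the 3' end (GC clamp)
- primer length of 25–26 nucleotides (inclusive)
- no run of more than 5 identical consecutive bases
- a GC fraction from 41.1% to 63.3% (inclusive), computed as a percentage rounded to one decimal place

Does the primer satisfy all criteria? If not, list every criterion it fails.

Base counts: A=9, T=7, G=6, C=4 (length 26).
GC clamp: 3' end AAT has 0 G/C, need ≥1 ✗
length: length 26 ✓
homopolymer run: longest run = 4 ✓
GC content: GC 10/26 = 38.5%, outside 41.1–63.3% ✗

Fails: GC clamp, GC content.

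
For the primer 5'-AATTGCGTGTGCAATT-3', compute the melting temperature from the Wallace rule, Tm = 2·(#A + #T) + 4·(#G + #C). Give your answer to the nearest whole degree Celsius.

44°C

Base counts: A=4, T=6, G=4, C=2 (length 16).
Tm = 2·(4+6) + 4·(4+2) = 2·10 + 4·6 = 20 + 24 = 44°C.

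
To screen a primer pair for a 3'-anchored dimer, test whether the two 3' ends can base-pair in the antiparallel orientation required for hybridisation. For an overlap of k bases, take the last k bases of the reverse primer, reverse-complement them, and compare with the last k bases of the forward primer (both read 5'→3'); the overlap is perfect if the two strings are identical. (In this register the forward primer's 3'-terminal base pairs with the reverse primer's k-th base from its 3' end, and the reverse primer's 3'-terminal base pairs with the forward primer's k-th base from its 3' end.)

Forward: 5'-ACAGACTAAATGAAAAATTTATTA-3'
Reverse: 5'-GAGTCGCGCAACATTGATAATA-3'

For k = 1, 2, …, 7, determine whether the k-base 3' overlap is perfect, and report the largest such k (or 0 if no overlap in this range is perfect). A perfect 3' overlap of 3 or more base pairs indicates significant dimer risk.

Last 7 bases (5'→3') — forward …TTTATTA, reverse …GATAATA.
Reverse complement of the reverse primer's last 7 bases: TATTATC; its first k bases are the reverse complement of the reverse primer's last k bases, so a perfect k-base overlap needs the forward primer's last k bases to equal them.
Comparing (forward last k vs required): k=1: A vs T ✗; k=2: TA vs TA ✓; k=3: TTA vs TAT ✗; k=4: ATTA vs TATT ✗; k=5: TATTA vs TATTA ✓; k=6: TTATTA vs TATTAT ✗; k=7: TTTATTA vs TATTATC ✗.
Perfect overlaps at k = 2, 5; the largest is 5.

Longest perfect overlap: 5 complementary base pairs; significant dimer risk (threshold 3).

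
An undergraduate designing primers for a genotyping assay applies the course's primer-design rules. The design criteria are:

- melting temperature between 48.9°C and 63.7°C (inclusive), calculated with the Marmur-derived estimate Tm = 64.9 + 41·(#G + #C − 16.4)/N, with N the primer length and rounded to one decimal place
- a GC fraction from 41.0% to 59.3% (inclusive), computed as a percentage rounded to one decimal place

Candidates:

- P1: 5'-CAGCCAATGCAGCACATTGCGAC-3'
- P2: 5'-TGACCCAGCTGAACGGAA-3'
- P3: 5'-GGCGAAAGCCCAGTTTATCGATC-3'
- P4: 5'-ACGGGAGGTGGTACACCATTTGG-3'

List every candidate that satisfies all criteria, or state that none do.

P1, P2, P3 and P4.

P1 (23 nt, A=7 T=3 G=5 C=8): Tm = 64.9 + 41·(13 − 16.4)/23 = 58.8°C ✓; GC 13/23 = 56.5% ✓ — passes.
P2 (18 nt, A=6 T=2 G=5 C=5): Tm = 64.9 + 41·(10 − 16.4)/18 = 50.3°C ✓; GC 10/18 = 55.6% ✓ — passes.
P3 (23 nt, A=6 T=5 G=6 C=6): Tm = 64.9 + 41·(12 − 16.4)/23 = 57.1°C ✓; GC 12/23 = 52.2% ✓ — passes.
P4 (23 nt, A=5 T=5 G=9 C=4): Tm = 64.9 + 41·(13 − 16.4)/23 = 58.8°C ✓; GC 13/23 = 56.5% ✓ — passes.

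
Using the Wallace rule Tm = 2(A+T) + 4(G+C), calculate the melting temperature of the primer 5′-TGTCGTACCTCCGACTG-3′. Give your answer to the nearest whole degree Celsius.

Base counts: A=2, T=5, G=4, C=6 (length 17).
Tm = 2·(2+5) + 4·(4+6) = 2·7 + 4·10 = 14 + 40 = 54°C.

54°C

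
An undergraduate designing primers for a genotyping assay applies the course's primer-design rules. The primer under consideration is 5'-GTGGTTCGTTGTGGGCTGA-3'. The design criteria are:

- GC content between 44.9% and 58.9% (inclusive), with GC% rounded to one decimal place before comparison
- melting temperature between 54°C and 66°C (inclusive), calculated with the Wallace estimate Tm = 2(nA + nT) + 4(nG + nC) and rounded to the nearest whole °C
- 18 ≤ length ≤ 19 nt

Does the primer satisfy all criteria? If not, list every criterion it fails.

Meets all criteria.

Base counts: A=1, T=7, G=9, C=2 (length 19).
GC content: GC 11/19 = 57.9% ✓
Tm: Tm = 2·8 + 4·11 = 60°C ✓
length: length 19 ✓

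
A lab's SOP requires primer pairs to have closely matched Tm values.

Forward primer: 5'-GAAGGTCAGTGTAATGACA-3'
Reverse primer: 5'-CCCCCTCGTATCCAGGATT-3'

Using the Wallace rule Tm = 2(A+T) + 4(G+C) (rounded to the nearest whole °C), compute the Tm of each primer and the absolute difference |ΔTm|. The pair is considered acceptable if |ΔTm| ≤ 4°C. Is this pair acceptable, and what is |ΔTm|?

Forward: A=7 T=4 G=6 C=2 → Tm = 2·11 + 4·8 = 54°C.
Reverse: A=3 T=5 G=3 C=8 → Tm = 2·8 + 4·11 = 60°C.
|ΔTm| = |54 − 60| = 6°C, > 4°C.

|ΔTm| = 6°C; the pair is not acceptable.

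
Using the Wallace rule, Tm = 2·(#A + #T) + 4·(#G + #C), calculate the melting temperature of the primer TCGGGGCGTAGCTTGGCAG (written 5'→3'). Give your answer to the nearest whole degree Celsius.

64°C

Base counts: A=2, T=4, G=9, C=4 (length 19).
Tm = 2·(2+4) + 4·(9+4) = 2·6 + 4·13 = 12 + 52 = 64°C.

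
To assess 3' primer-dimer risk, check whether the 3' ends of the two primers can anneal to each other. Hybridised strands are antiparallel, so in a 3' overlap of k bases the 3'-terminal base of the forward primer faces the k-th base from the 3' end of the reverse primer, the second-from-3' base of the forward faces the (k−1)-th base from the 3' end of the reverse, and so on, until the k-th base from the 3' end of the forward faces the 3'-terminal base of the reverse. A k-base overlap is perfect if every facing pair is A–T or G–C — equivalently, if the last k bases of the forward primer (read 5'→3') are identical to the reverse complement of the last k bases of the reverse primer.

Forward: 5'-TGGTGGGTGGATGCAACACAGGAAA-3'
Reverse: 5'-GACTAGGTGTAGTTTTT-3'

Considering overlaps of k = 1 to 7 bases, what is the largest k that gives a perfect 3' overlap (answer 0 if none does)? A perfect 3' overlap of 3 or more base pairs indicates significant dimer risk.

Longest perfect overlap: 3 complementary base pairs; significant dimer risk (threshold 3).

Last 7 bases (5'→3') — forward …CAGGAAA, reverse …AGTTTTT.
Reverse complement of the reverse primer's last 7 bases: AAAAACT; its first k bases are the reverse complement of the reverse primer's last k bases, so a perfect k-base overlap needs the forward primer's last k bases to equal them.
Comparing (forward last k vs required): k=1: A vs A ✓; k=2: AA vs AA ✓; k=3: AAA vs AAA ✓; k=4: GAAA vs AAAA ✗; k=5: GGAAA vs AAAAA ✗; k=6: AGGAAA vs AAAAAC ✗; k=7: CAGGAAA vs AAAAACT ✗.
Perfect overlaps at k = 1, 2, 3; the largest is 3.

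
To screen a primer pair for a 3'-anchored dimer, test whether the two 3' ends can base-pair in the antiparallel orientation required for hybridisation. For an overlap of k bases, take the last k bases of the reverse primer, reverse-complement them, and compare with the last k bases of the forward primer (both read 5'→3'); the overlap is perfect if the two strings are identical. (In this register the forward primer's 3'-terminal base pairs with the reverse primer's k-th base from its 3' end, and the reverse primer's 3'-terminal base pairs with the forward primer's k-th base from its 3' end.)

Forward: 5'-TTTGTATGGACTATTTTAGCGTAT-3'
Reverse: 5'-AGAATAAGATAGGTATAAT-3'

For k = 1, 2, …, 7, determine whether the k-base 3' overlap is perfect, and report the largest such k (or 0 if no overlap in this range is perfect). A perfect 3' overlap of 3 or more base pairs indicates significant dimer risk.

Longest perfect overlap: 2 complementary base pairs; below the dimer-risk threshold (threshold 3).

Last 7 bases (5'→3') — forward …AGCGTAT, reverse …GTATAAT.
Reverse complement of the reverse primer's last 7 bases: ATTATAC; its first k bases are the reverse complement of the reverse primer's last k bases, so a perfect k-base overlap needs the forward primer's last k bases to equal them.
Comparing (forward last k vs required): k=1: T vs A ✗; k=2: AT vs AT ✓; k=3: TAT vs ATT ✗; k=4: GTAT vs ATTA ✗; k=5: CGTAT vs ATTAT ✗; k=6: GCGTAT vs ATTATA ✗; k=7: AGCGTAT vs ATTATAC ✗.
Only k = 2 is perfect, so the longest perfect 3' overlap is 2.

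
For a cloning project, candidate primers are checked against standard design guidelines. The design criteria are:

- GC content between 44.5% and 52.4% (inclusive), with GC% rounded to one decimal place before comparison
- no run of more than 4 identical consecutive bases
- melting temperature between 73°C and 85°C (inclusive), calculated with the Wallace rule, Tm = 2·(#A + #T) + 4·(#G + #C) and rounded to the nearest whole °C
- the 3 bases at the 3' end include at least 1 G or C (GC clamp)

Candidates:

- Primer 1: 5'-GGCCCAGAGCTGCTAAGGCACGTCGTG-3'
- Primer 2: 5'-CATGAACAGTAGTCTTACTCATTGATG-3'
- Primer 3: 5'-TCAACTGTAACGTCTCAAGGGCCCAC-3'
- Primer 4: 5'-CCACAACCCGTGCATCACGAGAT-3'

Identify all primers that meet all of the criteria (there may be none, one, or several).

Primer 1 (27 nt, A=5 T=4 G=10 C=8): GC 18/27 = 66.7%, outside 44.5–52.4% ✗; longest run = 3 ✓; Tm = 2·9 + 4·18 = 90°C, outside 73–85°C ✗; 3' end GTG has 2 G/C ✓ — fails.
Primer 2 (27 nt, A=8 T=9 G=5 C=5): GC 10/27 = 37.0%, outside 44.5–52.4% ✗; longest run = 2 ✓; Tm = 2·17 + 4·10 = 74°C ✓; 3' end ATG has 1 G/C ✓ — fails.
Primer 3 (26 nt, A=7 T=5 G=5 C=9): GC 14/26 = 53.8%, outside 44.5–52.4% ✗; longest run = 3 ✓; Tm = 2·12 + 4·14 = 80°C ✓; 3' end CAC has 2 G/C ✓ — fails.
Primer 4 (23 nt, A=7 T=3 G=4 C=9): GC 13/23 = 56.5%, outside 44.5–52.4% ✗; longest run = 3 ✓; Tm = 2·10 + 4·13 = 72°C, outside 73–85°C ✗; 3' end GAT has 1 G/C ✓ — fails.

None of the candidates satisfy all criteria.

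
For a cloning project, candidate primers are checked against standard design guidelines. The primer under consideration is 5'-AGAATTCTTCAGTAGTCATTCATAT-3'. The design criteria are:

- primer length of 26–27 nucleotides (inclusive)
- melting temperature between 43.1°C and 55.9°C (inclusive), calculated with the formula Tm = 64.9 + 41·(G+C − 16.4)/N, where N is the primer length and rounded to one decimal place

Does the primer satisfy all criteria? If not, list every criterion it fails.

Fails: length.

Base counts: A=8, T=10, G=3, C=4 (length 25).
length: length 25, outside 26–27 ✗
Tm: Tm = 64.9 + 41·(7 − 16.4)/25 = 49.5°C ✓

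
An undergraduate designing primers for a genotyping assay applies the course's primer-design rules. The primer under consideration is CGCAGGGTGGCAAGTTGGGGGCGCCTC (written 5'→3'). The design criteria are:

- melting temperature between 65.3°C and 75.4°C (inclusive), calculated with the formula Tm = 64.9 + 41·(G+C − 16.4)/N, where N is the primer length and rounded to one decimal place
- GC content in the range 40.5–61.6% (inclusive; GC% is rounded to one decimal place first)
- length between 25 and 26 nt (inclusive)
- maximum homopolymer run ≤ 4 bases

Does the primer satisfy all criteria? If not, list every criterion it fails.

Fails: GC content, length, homopolymer run.

Base counts: A=3, T=4, G=13, C=7 (length 27).
Tm: Tm = 64.9 + 41·(20 − 16.4)/27 = 70.4°C ✓
GC content: GC 20/27 = 74.1%, outside 40.5–61.6% ✗
length: length 27, outside 25–26 ✗
homopolymer run: longest run = 5, exceeds 4 ✗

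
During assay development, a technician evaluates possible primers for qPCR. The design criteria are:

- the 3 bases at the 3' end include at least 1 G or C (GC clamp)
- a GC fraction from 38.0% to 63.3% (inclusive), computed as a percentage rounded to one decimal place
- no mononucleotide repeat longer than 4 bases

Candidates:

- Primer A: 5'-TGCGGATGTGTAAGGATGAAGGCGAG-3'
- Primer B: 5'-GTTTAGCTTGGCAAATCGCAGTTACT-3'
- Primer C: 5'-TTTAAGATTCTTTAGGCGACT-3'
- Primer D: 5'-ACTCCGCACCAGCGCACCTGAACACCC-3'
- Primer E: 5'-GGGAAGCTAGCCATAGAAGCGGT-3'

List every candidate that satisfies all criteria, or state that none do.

Primer A, Primer B and Primer E.

Primer A (26 nt, A=7 T=5 G=12 C=2): 3' end GAG has 2 G/C ✓; GC 14/26 = 53.8% ✓; longest run = 2 ✓ — passes.
Primer B (26 nt, A=6 T=9 G=6 C=5): 3' end ACT has 1 G/C ✓; GC 11/26 = 42.3% ✓; longest run = 3 ✓ — passes.
Primer C (21 nt, A=5 T=9 G=4 C=3): 3' end ACT has 1 G/C ✓; GC 7/21 = 33.3%, outside 38.0–63.3% ✗; longest run = 3 ✓ — fails.
Primer D (27 nt, A=7 T=2 G=4 C=14): 3' end CCC has 3 G/C ✓; GC 18/27 = 66.7%, outside 38.0–63.3% ✗; longest run = 3 ✓ — fails.
Primer E (23 nt, A=7 T=3 G=9 C=4): 3' end GGT has 2 G/C ✓; GC 13/23 = 56.5% ✓; longest run = 3 ✓ — passes.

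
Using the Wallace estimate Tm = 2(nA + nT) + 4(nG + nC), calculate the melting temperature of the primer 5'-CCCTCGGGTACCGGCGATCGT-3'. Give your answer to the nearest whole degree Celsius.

72°C

Base counts: A=2, T=4, G=7, C=8 (length 21).
Tm = 2·(2+4) + 4·(7+8) = 2·6 + 4·15 = 12 + 60 = 72°C.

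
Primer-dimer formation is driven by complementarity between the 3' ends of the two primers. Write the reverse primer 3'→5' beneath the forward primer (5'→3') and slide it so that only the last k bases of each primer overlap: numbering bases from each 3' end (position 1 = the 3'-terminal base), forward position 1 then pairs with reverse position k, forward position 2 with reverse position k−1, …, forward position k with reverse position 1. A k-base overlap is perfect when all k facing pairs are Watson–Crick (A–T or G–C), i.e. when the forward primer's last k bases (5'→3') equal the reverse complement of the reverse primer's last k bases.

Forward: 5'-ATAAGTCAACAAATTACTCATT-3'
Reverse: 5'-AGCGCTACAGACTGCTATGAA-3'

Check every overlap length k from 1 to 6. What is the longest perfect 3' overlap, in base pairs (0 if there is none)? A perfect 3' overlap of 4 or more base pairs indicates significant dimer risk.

Last 6 bases (5'→3') — forward …CTCATT, reverse …TATGAA.
Reverse complement of the reverse primer's last 6 bases: TTCATA; its first k bases are the reverse complement of the reverse primer's last k bases, so a perfect k-base overlap needs the forward primer's last k bases to equal them.
Comparing (forward last k vs required): k=1: T vs T ✓; k=2: TT vs TT ✓; k=3: ATT vs TTC ✗; k=4: CATT vs TTCA ✗; k=5: TCATT vs TTCAT ✗; k=6: CTCATT vs TTCATA ✗.
Perfect overlaps at k = 1, 2; the largest is 2.

Longest perfect overlap: 2 complementary base pairs; below the dimer-risk threshold (threshold 4).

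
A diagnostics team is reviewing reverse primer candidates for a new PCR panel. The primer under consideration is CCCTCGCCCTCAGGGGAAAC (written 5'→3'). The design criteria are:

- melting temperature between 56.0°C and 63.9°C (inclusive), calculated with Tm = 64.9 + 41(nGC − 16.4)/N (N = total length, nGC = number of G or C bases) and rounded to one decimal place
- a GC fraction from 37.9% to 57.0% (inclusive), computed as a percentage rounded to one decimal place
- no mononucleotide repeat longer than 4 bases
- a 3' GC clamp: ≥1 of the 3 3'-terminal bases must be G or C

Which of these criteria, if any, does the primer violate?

Base counts: A=4, T=2, G=5, C=9 (length 20).
Tm: Tm = 64.9 + 41·(14 − 16.4)/20 = 60.0°C ✓
GC content: GC 14/20 = 70.0%, outside 37.9–57.0% ✗
homopolymer run: longest run = 4 ✓
GC clamp: 3' end AAC has 1 G/C ✓

Fails: GC content.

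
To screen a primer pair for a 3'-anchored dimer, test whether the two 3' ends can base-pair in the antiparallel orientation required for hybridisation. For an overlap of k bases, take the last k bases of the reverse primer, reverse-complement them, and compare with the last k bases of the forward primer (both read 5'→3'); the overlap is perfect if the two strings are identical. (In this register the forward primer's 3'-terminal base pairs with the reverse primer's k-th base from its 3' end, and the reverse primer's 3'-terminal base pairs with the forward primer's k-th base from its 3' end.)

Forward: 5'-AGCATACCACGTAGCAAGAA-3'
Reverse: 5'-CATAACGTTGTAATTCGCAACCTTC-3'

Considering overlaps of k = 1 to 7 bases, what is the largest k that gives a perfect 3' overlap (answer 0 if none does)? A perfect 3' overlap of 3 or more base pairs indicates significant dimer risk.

Last 7 bases (5'→3') — forward …GCAAGAA, reverse …AACCTTC.
Reverse complement of the reverse primer's last 7 bases: GAAGGTT; its first k bases are the reverse complement of the reverse primer's last k bases, so a perfect k-base overlap needs the forward primer's last k bases to equal them.
Comparing (forward last k vs required): k=1: A vs G ✗; k=2: AA vs GA ✗; k=3: GAA vs GAA ✓; k=4: AGAA vs GAAG ✗; k=5: AAGAA vs GAAGG ✗; k=6: CAAGAA vs GAAGGT ✗; k=7: GCAAGAA vs GAAGGTT ✗.
Only k = 3 is perfect, so the longest perfect 3' overlap is 3.

Longest perfect overlap: 3 complementary base pairs; significant dimer risk (threshold 3).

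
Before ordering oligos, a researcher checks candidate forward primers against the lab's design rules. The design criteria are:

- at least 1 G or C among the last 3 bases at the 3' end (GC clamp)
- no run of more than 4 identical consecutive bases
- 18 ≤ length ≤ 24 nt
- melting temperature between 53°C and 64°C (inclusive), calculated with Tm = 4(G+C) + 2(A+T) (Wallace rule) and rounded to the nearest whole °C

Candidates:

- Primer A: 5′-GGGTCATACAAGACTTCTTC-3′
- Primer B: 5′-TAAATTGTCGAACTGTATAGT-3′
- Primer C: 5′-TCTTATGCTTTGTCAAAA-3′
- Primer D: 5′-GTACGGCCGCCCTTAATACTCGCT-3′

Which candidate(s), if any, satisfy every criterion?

Primer A (20 nt, A=5 T=6 G=4 C=5): 3' end TTC has 1 G/C ✓; longest run = 3 ✓; length 20 ✓; Tm = 2·11 + 4·9 = 58°C ✓ — passes.
Primer B (21 nt, A=7 T=8 G=4 C=2): 3' end AGT has 1 G/C ✓; longest run = 3 ✓; length 21 ✓; Tm = 2·15 + 4·6 = 54°C ✓ — passes.
Primer C (18 nt, A=5 T=8 G=2 C=3): 3' end AAA has 0 G/C, need ≥1 ✗; longest run = 4 ✓; length 18 ✓; Tm = 2·13 + 4·5 = 46°C, outside 53–64°C ✗ — fails.
Primer D (24 nt, A=4 T=6 G=5 C=9): 3' end GCT has 2 G/C ✓; longest run = 3 ✓; length 24 ✓; Tm = 2·10 + 4·14 = 76°C, outside 53–64°C ✗ — fails.

Primer A and Primer B.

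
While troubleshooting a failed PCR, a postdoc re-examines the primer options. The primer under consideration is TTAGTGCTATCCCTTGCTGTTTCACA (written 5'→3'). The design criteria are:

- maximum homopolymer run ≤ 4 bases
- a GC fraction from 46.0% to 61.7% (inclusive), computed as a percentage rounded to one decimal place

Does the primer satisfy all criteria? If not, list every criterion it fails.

Fails: GC content.

Base counts: A=4, T=11, G=4, C=7 (length 26).
homopolymer run: longest run = 3 ✓
GC content: GC 11/26 = 42.3%, outside 46.0–61.7% ✗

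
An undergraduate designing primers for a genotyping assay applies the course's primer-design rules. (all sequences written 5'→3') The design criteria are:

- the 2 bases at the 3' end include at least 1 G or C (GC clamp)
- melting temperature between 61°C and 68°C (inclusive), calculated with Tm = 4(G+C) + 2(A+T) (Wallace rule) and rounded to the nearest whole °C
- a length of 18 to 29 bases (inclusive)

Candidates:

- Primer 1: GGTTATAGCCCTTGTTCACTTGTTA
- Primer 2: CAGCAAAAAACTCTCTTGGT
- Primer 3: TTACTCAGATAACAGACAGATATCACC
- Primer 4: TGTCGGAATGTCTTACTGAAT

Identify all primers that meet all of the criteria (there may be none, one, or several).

Primer 1 (25 nt, A=4 T=11 G=5 C=5): 3' end TA has 0 G/C, need ≥1 ✗; Tm = 2·15 + 4·10 = 70°C, outside 61–68°C ✗; length 25 ✓ — fails.
Primer 2 (20 nt, A=7 T=5 G=3 C=5): 3' end GT has 1 G/C ✓; Tm = 2·12 + 4·8 = 56°C, outside 61–68°C ✗; length 20 ✓ — fails.
Primer 3 (27 nt, A=11 T=6 G=3 C=7): 3' end CC has 2 G/C ✓; Tm = 2·17 + 4·10 = 74°C, outside 61–68°C ✗; length 27 ✓ — fails.
Primer 4 (21 nt, A=5 T=8 G=5 C=3): 3' end AT has 0 G/C, need ≥1 ✗; Tm = 2·13 + 4·8 = 58°C, outside 61–68°C ✗; length 21 ✓ — fails.

None of the candidates satisfy all criteria.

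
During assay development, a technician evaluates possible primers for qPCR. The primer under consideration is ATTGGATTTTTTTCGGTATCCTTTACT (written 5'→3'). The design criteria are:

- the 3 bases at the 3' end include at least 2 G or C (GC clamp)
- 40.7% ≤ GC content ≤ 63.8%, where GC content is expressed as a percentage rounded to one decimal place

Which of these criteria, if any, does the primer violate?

Base counts: A=4, T=15, G=4, C=4 (length 27).
GC clamp: 3' end ACT has 1 G/C, need ≥2 ✗
GC content: GC 8/27 = 29.6%, outside 40.7–63.8% ✗

Fails: GC clamp, GC content.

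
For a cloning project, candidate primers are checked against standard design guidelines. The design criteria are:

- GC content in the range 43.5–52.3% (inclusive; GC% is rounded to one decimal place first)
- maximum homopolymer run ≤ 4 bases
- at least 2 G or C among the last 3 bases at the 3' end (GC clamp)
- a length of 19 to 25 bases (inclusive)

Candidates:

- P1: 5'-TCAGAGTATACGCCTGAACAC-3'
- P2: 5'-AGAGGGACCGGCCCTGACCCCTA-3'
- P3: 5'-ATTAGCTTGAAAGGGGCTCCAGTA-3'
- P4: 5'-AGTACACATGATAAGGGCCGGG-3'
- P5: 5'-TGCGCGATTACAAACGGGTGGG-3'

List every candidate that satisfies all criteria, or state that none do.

P1 only.

P1 (21 nt, A=7 T=4 G=4 C=6): GC 10/21 = 47.6% ✓; longest run = 2 ✓; 3' end CAC has 2 G/C ✓; length 21 ✓ — passes.
P2 (23 nt, A=5 T=2 G=7 C=9): GC 16/23 = 69.6%, outside 43.5–52.3% ✗; longest run = 4 ✓; 3' end CTA has 1 G/C, need ≥2 ✗; length 23 ✓ — fails.
P3 (24 nt, A=7 T=6 G=7 C=4): GC 11/24 = 45.8% ✓; longest run = 4 ✓; 3' end GTA has 1 G/C, need ≥2 ✗; length 24 ✓ — fails.
P4 (22 nt, A=7 T=3 G=8 C=4): GC 12/22 = 54.5%, outside 43.5–52.3% ✗; longest run = 3 ✓; 3' end GGG has 3 G/C ✓; length 22 ✓ — fails.
P5 (22 nt, A=5 T=4 G=9 C=4): GC 13/22 = 59.1%, outside 43.5–52.3% ✗; longest run = 3 ✓; 3' end GGG has 3 G/C ✓; length 22 ✓ — fails.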